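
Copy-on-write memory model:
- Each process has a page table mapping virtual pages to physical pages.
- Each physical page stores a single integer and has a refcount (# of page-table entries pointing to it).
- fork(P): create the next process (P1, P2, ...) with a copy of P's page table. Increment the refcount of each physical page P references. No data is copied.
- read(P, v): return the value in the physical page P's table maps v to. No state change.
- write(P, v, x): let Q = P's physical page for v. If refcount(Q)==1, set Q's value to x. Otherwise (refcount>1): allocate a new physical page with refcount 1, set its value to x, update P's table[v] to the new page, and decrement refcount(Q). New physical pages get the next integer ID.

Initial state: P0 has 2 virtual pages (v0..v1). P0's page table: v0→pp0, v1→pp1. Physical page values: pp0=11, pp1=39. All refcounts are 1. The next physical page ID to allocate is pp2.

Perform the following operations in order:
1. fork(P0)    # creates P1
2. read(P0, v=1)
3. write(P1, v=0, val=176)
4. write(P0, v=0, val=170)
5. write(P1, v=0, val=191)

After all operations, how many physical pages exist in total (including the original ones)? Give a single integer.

Answer: 3

Derivation:
Op 1: fork(P0) -> P1. 2 ppages; refcounts: pp0:2 pp1:2
Op 2: read(P0, v1) -> 39. No state change.
Op 3: write(P1, v0, 176). refcount(pp0)=2>1 -> COPY to pp2. 3 ppages; refcounts: pp0:1 pp1:2 pp2:1
Op 4: write(P0, v0, 170). refcount(pp0)=1 -> write in place. 3 ppages; refcounts: pp0:1 pp1:2 pp2:1
Op 5: write(P1, v0, 191). refcount(pp2)=1 -> write in place. 3 ppages; refcounts: pp0:1 pp1:2 pp2:1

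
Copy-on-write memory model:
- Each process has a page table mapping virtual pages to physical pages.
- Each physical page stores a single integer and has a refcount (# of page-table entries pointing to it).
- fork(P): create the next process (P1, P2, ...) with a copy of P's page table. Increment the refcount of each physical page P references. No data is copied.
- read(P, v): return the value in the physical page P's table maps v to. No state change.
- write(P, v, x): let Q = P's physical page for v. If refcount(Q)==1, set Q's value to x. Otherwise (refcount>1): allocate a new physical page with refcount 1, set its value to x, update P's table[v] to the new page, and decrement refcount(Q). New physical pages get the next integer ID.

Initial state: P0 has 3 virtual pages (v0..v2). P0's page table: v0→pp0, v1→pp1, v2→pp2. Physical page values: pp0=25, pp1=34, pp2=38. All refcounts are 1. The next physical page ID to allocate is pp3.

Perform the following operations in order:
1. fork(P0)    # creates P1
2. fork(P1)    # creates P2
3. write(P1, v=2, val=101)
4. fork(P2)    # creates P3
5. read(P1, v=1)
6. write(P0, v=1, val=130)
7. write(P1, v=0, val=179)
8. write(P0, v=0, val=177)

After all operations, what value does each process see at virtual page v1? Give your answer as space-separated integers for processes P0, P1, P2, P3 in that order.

Op 1: fork(P0) -> P1. 3 ppages; refcounts: pp0:2 pp1:2 pp2:2
Op 2: fork(P1) -> P2. 3 ppages; refcounts: pp0:3 pp1:3 pp2:3
Op 3: write(P1, v2, 101). refcount(pp2)=3>1 -> COPY to pp3. 4 ppages; refcounts: pp0:3 pp1:3 pp2:2 pp3:1
Op 4: fork(P2) -> P3. 4 ppages; refcounts: pp0:4 pp1:4 pp2:3 pp3:1
Op 5: read(P1, v1) -> 34. No state change.
Op 6: write(P0, v1, 130). refcount(pp1)=4>1 -> COPY to pp4. 5 ppages; refcounts: pp0:4 pp1:3 pp2:3 pp3:1 pp4:1
Op 7: write(P1, v0, 179). refcount(pp0)=4>1 -> COPY to pp5. 6 ppages; refcounts: pp0:3 pp1:3 pp2:3 pp3:1 pp4:1 pp5:1
Op 8: write(P0, v0, 177). refcount(pp0)=3>1 -> COPY to pp6. 7 ppages; refcounts: pp0:2 pp1:3 pp2:3 pp3:1 pp4:1 pp5:1 pp6:1
P0: v1 -> pp4 = 130
P1: v1 -> pp1 = 34
P2: v1 -> pp1 = 34
P3: v1 -> pp1 = 34

Answer: 130 34 34 34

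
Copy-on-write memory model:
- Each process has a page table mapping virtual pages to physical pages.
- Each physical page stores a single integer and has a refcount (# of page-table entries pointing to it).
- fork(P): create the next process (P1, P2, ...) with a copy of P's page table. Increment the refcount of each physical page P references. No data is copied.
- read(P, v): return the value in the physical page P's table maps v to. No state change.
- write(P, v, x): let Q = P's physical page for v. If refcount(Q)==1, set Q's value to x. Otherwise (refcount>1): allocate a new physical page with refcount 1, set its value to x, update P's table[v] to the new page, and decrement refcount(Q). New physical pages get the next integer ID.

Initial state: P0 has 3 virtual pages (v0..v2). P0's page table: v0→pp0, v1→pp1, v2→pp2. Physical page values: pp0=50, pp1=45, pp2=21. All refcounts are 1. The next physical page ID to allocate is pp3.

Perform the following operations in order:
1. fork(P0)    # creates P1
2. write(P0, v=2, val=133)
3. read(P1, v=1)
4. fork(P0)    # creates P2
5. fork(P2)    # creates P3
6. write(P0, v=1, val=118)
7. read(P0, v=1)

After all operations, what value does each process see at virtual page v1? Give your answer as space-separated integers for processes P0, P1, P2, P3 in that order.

Answer: 118 45 45 45

Derivation:
Op 1: fork(P0) -> P1. 3 ppages; refcounts: pp0:2 pp1:2 pp2:2
Op 2: write(P0, v2, 133). refcount(pp2)=2>1 -> COPY to pp3. 4 ppages; refcounts: pp0:2 pp1:2 pp2:1 pp3:1
Op 3: read(P1, v1) -> 45. No state change.
Op 4: fork(P0) -> P2. 4 ppages; refcounts: pp0:3 pp1:3 pp2:1 pp3:2
Op 5: fork(P2) -> P3. 4 ppages; refcounts: pp0:4 pp1:4 pp2:1 pp3:3
Op 6: write(P0, v1, 118). refcount(pp1)=4>1 -> COPY to pp4. 5 ppages; refcounts: pp0:4 pp1:3 pp2:1 pp3:3 pp4:1
Op 7: read(P0, v1) -> 118. No state change.
P0: v1 -> pp4 = 118
P1: v1 -> pp1 = 45
P2: v1 -> pp1 = 45
P3: v1 -> pp1 = 45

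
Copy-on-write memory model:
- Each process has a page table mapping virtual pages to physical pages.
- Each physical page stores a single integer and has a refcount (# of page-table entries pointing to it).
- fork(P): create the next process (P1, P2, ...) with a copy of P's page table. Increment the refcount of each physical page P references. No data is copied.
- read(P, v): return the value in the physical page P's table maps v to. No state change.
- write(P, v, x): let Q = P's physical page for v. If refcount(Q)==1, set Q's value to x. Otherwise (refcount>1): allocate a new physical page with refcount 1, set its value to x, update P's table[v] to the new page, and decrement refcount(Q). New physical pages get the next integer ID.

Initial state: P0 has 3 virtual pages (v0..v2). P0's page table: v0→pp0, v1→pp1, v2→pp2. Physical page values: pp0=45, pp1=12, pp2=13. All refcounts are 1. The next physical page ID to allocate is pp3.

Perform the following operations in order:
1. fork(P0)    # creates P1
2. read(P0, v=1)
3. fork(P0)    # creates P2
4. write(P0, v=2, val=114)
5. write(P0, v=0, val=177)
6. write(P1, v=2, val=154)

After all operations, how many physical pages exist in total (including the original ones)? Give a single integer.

Answer: 6

Derivation:
Op 1: fork(P0) -> P1. 3 ppages; refcounts: pp0:2 pp1:2 pp2:2
Op 2: read(P0, v1) -> 12. No state change.
Op 3: fork(P0) -> P2. 3 ppages; refcounts: pp0:3 pp1:3 pp2:3
Op 4: write(P0, v2, 114). refcount(pp2)=3>1 -> COPY to pp3. 4 ppages; refcounts: pp0:3 pp1:3 pp2:2 pp3:1
Op 5: write(P0, v0, 177). refcount(pp0)=3>1 -> COPY to pp4. 5 ppages; refcounts: pp0:2 pp1:3 pp2:2 pp3:1 pp4:1
Op 6: write(P1, v2, 154). refcount(pp2)=2>1 -> COPY to pp5. 6 ppages; refcounts: pp0:2 pp1:3 pp2:1 pp3:1 pp4:1 pp5:1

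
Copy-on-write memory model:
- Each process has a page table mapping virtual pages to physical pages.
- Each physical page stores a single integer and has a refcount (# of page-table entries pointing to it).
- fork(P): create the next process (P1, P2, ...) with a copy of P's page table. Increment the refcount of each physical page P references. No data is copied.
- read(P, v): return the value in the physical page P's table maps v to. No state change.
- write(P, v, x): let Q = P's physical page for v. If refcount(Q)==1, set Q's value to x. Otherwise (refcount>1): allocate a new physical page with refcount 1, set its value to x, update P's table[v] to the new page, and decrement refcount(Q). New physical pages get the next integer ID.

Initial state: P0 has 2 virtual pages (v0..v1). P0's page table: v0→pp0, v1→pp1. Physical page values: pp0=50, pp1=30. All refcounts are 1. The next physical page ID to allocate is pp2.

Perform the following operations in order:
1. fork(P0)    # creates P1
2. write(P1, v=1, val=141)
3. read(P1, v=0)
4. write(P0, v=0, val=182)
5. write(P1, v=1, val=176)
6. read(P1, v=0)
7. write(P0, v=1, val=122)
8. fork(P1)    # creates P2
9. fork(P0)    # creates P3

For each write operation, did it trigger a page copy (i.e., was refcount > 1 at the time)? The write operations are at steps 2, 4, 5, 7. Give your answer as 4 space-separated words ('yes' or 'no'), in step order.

Op 1: fork(P0) -> P1. 2 ppages; refcounts: pp0:2 pp1:2
Op 2: write(P1, v1, 141). refcount(pp1)=2>1 -> COPY to pp2. 3 ppages; refcounts: pp0:2 pp1:1 pp2:1
Op 3: read(P1, v0) -> 50. No state change.
Op 4: write(P0, v0, 182). refcount(pp0)=2>1 -> COPY to pp3. 4 ppages; refcounts: pp0:1 pp1:1 pp2:1 pp3:1
Op 5: write(P1, v1, 176). refcount(pp2)=1 -> write in place. 4 ppages; refcounts: pp0:1 pp1:1 pp2:1 pp3:1
Op 6: read(P1, v0) -> 50. No state change.
Op 7: write(P0, v1, 122). refcount(pp1)=1 -> write in place. 4 ppages; refcounts: pp0:1 pp1:1 pp2:1 pp3:1
Op 8: fork(P1) -> P2. 4 ppages; refcounts: pp0:2 pp1:1 pp2:2 pp3:1
Op 9: fork(P0) -> P3. 4 ppages; refcounts: pp0:2 pp1:2 pp2:2 pp3:2

yes yes no no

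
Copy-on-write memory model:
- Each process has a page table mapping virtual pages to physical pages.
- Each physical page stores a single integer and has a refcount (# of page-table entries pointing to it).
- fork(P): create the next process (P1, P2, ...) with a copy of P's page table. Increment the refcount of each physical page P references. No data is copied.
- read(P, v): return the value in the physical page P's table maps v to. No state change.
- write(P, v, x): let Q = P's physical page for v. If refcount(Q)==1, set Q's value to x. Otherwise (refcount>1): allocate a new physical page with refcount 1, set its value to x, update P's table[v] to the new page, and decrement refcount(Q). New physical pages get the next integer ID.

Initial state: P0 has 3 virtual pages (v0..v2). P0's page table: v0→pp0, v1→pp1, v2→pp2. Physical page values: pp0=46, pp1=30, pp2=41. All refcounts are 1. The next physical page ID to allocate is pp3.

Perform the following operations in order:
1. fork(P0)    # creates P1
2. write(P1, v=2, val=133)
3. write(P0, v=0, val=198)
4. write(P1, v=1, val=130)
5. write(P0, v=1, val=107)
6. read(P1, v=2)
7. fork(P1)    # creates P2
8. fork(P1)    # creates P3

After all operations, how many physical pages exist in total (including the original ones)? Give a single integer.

Op 1: fork(P0) -> P1. 3 ppages; refcounts: pp0:2 pp1:2 pp2:2
Op 2: write(P1, v2, 133). refcount(pp2)=2>1 -> COPY to pp3. 4 ppages; refcounts: pp0:2 pp1:2 pp2:1 pp3:1
Op 3: write(P0, v0, 198). refcount(pp0)=2>1 -> COPY to pp4. 5 ppages; refcounts: pp0:1 pp1:2 pp2:1 pp3:1 pp4:1
Op 4: write(P1, v1, 130). refcount(pp1)=2>1 -> COPY to pp5. 6 ppages; refcounts: pp0:1 pp1:1 pp2:1 pp3:1 pp4:1 pp5:1
Op 5: write(P0, v1, 107). refcount(pp1)=1 -> write in place. 6 ppages; refcounts: pp0:1 pp1:1 pp2:1 pp3:1 pp4:1 pp5:1
Op 6: read(P1, v2) -> 133. No state change.
Op 7: fork(P1) -> P2. 6 ppages; refcounts: pp0:2 pp1:1 pp2:1 pp3:2 pp4:1 pp5:2
Op 8: fork(P1) -> P3. 6 ppages; refcounts: pp0:3 pp1:1 pp2:1 pp3:3 pp4:1 pp5:3

Answer: 6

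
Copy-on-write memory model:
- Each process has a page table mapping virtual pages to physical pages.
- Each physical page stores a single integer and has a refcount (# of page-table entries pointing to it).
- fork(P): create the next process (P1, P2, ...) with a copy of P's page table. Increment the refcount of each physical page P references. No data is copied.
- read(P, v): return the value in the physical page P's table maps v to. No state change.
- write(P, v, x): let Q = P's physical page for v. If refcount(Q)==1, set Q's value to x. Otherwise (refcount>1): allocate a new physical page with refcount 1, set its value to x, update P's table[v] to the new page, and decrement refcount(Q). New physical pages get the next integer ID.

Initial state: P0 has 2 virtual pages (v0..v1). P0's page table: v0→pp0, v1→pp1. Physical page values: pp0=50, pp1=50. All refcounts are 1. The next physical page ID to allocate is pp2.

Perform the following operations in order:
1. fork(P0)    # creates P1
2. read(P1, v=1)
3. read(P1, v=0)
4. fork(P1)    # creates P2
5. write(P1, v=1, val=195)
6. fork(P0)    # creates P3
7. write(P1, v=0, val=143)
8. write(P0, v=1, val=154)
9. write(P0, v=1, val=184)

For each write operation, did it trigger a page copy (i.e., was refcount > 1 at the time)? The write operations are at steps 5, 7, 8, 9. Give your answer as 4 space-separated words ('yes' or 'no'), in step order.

Op 1: fork(P0) -> P1. 2 ppages; refcounts: pp0:2 pp1:2
Op 2: read(P1, v1) -> 50. No state change.
Op 3: read(P1, v0) -> 50. No state change.
Op 4: fork(P1) -> P2. 2 ppages; refcounts: pp0:3 pp1:3
Op 5: write(P1, v1, 195). refcount(pp1)=3>1 -> COPY to pp2. 3 ppages; refcounts: pp0:3 pp1:2 pp2:1
Op 6: fork(P0) -> P3. 3 ppages; refcounts: pp0:4 pp1:3 pp2:1
Op 7: write(P1, v0, 143). refcount(pp0)=4>1 -> COPY to pp3. 4 ppages; refcounts: pp0:3 pp1:3 pp2:1 pp3:1
Op 8: write(P0, v1, 154). refcount(pp1)=3>1 -> COPY to pp4. 5 ppages; refcounts: pp0:3 pp1:2 pp2:1 pp3:1 pp4:1
Op 9: write(P0, v1, 184). refcount(pp4)=1 -> write in place. 5 ppages; refcounts: pp0:3 pp1:2 pp2:1 pp3:1 pp4:1

yes yes yes no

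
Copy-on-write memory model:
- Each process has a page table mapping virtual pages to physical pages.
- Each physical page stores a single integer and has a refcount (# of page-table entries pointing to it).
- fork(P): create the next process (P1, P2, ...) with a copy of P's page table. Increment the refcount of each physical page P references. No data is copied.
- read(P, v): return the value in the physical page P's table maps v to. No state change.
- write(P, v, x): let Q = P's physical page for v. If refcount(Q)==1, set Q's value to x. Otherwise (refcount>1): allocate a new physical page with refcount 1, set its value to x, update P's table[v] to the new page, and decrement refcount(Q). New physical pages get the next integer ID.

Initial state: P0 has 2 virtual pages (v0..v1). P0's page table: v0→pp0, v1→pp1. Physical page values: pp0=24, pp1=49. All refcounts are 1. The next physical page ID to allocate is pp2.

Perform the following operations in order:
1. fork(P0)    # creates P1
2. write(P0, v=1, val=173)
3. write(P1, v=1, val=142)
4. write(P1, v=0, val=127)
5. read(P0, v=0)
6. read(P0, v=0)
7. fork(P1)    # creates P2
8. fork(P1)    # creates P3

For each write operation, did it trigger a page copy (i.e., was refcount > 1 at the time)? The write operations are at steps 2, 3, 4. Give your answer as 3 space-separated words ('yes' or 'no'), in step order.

Op 1: fork(P0) -> P1. 2 ppages; refcounts: pp0:2 pp1:2
Op 2: write(P0, v1, 173). refcount(pp1)=2>1 -> COPY to pp2. 3 ppages; refcounts: pp0:2 pp1:1 pp2:1
Op 3: write(P1, v1, 142). refcount(pp1)=1 -> write in place. 3 ppages; refcounts: pp0:2 pp1:1 pp2:1
Op 4: write(P1, v0, 127). refcount(pp0)=2>1 -> COPY to pp3. 4 ppages; refcounts: pp0:1 pp1:1 pp2:1 pp3:1
Op 5: read(P0, v0) -> 24. No state change.
Op 6: read(P0, v0) -> 24. No state change.
Op 7: fork(P1) -> P2. 4 ppages; refcounts: pp0:1 pp1:2 pp2:1 pp3:2
Op 8: fork(P1) -> P3. 4 ppages; refcounts: pp0:1 pp1:3 pp2:1 pp3:3

yes no yes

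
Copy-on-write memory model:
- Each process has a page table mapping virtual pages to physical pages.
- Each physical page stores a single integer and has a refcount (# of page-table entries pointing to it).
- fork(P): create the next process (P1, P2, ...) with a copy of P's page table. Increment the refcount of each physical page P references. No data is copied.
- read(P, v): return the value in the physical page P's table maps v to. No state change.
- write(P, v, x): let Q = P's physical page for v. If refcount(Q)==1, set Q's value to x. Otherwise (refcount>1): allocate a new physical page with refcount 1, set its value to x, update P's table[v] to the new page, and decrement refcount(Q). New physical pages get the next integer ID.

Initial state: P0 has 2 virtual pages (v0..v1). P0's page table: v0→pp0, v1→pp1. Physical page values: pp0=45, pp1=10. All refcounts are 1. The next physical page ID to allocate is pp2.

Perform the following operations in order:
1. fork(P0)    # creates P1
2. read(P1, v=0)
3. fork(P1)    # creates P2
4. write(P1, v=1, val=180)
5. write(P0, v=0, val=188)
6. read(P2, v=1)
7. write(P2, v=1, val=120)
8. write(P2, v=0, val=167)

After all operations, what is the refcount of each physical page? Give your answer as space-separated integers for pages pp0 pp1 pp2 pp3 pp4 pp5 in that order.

Op 1: fork(P0) -> P1. 2 ppages; refcounts: pp0:2 pp1:2
Op 2: read(P1, v0) -> 45. No state change.
Op 3: fork(P1) -> P2. 2 ppages; refcounts: pp0:3 pp1:3
Op 4: write(P1, v1, 180). refcount(pp1)=3>1 -> COPY to pp2. 3 ppages; refcounts: pp0:3 pp1:2 pp2:1
Op 5: write(P0, v0, 188). refcount(pp0)=3>1 -> COPY to pp3. 4 ppages; refcounts: pp0:2 pp1:2 pp2:1 pp3:1
Op 6: read(P2, v1) -> 10. No state change.
Op 7: write(P2, v1, 120). refcount(pp1)=2>1 -> COPY to pp4. 5 ppages; refcounts: pp0:2 pp1:1 pp2:1 pp3:1 pp4:1
Op 8: write(P2, v0, 167). refcount(pp0)=2>1 -> COPY to pp5. 6 ppages; refcounts: pp0:1 pp1:1 pp2:1 pp3:1 pp4:1 pp5:1

Answer: 1 1 1 1 1 1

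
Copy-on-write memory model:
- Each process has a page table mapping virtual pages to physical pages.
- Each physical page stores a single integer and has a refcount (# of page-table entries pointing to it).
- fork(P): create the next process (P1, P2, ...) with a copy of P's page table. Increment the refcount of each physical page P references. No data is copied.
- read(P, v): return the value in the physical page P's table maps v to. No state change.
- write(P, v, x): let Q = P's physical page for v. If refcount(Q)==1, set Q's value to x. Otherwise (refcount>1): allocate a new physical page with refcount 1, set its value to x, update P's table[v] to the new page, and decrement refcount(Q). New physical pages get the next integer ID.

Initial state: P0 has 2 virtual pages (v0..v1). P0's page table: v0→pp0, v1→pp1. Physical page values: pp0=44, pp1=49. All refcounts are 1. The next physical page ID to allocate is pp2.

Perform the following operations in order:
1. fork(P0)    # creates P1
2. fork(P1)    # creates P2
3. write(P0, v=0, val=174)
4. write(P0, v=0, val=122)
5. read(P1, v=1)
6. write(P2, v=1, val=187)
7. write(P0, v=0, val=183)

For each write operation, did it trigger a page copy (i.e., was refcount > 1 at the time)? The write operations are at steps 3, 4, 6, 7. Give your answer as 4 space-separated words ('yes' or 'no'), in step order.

Op 1: fork(P0) -> P1. 2 ppages; refcounts: pp0:2 pp1:2
Op 2: fork(P1) -> P2. 2 ppages; refcounts: pp0:3 pp1:3
Op 3: write(P0, v0, 174). refcount(pp0)=3>1 -> COPY to pp2. 3 ppages; refcounts: pp0:2 pp1:3 pp2:1
Op 4: write(P0, v0, 122). refcount(pp2)=1 -> write in place. 3 ppages; refcounts: pp0:2 pp1:3 pp2:1
Op 5: read(P1, v1) -> 49. No state change.
Op 6: write(P2, v1, 187). refcount(pp1)=3>1 -> COPY to pp3. 4 ppages; refcounts: pp0:2 pp1:2 pp2:1 pp3:1
Op 7: write(P0, v0, 183). refcount(pp2)=1 -> write in place. 4 ppages; refcounts: pp0:2 pp1:2 pp2:1 pp3:1

yes no yes no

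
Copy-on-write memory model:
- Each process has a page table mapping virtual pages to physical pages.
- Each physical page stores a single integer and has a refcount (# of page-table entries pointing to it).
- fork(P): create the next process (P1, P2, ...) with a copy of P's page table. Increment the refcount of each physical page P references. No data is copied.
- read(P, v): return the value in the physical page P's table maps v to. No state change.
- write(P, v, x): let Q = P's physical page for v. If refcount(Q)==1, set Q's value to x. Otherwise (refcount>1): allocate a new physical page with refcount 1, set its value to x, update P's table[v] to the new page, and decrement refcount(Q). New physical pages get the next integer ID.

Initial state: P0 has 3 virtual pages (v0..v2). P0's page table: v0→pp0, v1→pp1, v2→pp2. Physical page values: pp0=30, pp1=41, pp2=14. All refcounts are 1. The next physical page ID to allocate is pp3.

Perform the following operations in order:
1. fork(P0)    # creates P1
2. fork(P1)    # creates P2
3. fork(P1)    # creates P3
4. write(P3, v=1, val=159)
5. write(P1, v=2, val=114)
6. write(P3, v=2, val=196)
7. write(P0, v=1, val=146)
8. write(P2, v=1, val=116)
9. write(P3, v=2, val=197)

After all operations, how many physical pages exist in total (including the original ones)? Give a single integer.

Answer: 8

Derivation:
Op 1: fork(P0) -> P1. 3 ppages; refcounts: pp0:2 pp1:2 pp2:2
Op 2: fork(P1) -> P2. 3 ppages; refcounts: pp0:3 pp1:3 pp2:3
Op 3: fork(P1) -> P3. 3 ppages; refcounts: pp0:4 pp1:4 pp2:4
Op 4: write(P3, v1, 159). refcount(pp1)=4>1 -> COPY to pp3. 4 ppages; refcounts: pp0:4 pp1:3 pp2:4 pp3:1
Op 5: write(P1, v2, 114). refcount(pp2)=4>1 -> COPY to pp4. 5 ppages; refcounts: pp0:4 pp1:3 pp2:3 pp3:1 pp4:1
Op 6: write(P3, v2, 196). refcount(pp2)=3>1 -> COPY to pp5. 6 ppages; refcounts: pp0:4 pp1:3 pp2:2 pp3:1 pp4:1 pp5:1
Op 7: write(P0, v1, 146). refcount(pp1)=3>1 -> COPY to pp6. 7 ppages; refcounts: pp0:4 pp1:2 pp2:2 pp3:1 pp4:1 pp5:1 pp6:1
Op 8: write(P2, v1, 116). refcount(pp1)=2>1 -> COPY to pp7. 8 ppages; refcounts: pp0:4 pp1:1 pp2:2 pp3:1 pp4:1 pp5:1 pp6:1 pp7:1
Op 9: write(P3, v2, 197). refcount(pp5)=1 -> write in place. 8 ppages; refcounts: pp0:4 pp1:1 pp2:2 pp3:1 pp4:1 pp5:1 pp6:1 pp7:1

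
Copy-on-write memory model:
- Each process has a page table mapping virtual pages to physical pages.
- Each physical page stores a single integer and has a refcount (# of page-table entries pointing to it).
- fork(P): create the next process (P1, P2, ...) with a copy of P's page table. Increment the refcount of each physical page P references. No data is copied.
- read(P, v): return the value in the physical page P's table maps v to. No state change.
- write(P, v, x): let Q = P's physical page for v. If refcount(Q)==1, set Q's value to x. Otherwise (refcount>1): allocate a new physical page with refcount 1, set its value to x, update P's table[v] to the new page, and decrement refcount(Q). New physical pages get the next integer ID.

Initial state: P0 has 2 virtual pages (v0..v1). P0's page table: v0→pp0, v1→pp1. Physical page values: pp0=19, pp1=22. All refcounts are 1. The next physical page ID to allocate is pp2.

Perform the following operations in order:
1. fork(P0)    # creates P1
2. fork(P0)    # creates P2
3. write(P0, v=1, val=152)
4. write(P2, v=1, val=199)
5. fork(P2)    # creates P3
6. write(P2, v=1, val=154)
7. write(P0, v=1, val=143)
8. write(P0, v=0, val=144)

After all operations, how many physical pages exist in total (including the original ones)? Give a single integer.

Op 1: fork(P0) -> P1. 2 ppages; refcounts: pp0:2 pp1:2
Op 2: fork(P0) -> P2. 2 ppages; refcounts: pp0:3 pp1:3
Op 3: write(P0, v1, 152). refcount(pp1)=3>1 -> COPY to pp2. 3 ppages; refcounts: pp0:3 pp1:2 pp2:1
Op 4: write(P2, v1, 199). refcount(pp1)=2>1 -> COPY to pp3. 4 ppages; refcounts: pp0:3 pp1:1 pp2:1 pp3:1
Op 5: fork(P2) -> P3. 4 ppages; refcounts: pp0:4 pp1:1 pp2:1 pp3:2
Op 6: write(P2, v1, 154). refcount(pp3)=2>1 -> COPY to pp4. 5 ppages; refcounts: pp0:4 pp1:1 pp2:1 pp3:1 pp4:1
Op 7: write(P0, v1, 143). refcount(pp2)=1 -> write in place. 5 ppages; refcounts: pp0:4 pp1:1 pp2:1 pp3:1 pp4:1
Op 8: write(P0, v0, 144). refcount(pp0)=4>1 -> COPY to pp5. 6 ppages; refcounts: pp0:3 pp1:1 pp2:1 pp3:1 pp4:1 pp5:1

Answer: 6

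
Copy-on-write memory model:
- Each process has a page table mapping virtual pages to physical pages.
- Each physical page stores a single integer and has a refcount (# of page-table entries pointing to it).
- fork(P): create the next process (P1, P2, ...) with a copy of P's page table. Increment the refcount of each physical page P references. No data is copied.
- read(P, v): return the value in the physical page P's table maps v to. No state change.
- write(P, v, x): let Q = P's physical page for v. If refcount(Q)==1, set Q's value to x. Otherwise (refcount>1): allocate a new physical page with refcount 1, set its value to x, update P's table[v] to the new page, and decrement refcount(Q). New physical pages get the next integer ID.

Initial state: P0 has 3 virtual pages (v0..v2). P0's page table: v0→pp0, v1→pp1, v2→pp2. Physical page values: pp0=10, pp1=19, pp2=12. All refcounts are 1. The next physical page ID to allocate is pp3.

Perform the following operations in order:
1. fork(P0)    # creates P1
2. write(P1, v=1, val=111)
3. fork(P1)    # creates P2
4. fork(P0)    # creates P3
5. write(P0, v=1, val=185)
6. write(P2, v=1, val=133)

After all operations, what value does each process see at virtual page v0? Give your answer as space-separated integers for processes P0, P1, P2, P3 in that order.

Answer: 10 10 10 10

Derivation:
Op 1: fork(P0) -> P1. 3 ppages; refcounts: pp0:2 pp1:2 pp2:2
Op 2: write(P1, v1, 111). refcount(pp1)=2>1 -> COPY to pp3. 4 ppages; refcounts: pp0:2 pp1:1 pp2:2 pp3:1
Op 3: fork(P1) -> P2. 4 ppages; refcounts: pp0:3 pp1:1 pp2:3 pp3:2
Op 4: fork(P0) -> P3. 4 ppages; refcounts: pp0:4 pp1:2 pp2:4 pp3:2
Op 5: write(P0, v1, 185). refcount(pp1)=2>1 -> COPY to pp4. 5 ppages; refcounts: pp0:4 pp1:1 pp2:4 pp3:2 pp4:1
Op 6: write(P2, v1, 133). refcount(pp3)=2>1 -> COPY to pp5. 6 ppages; refcounts: pp0:4 pp1:1 pp2:4 pp3:1 pp4:1 pp5:1
P0: v0 -> pp0 = 10
P1: v0 -> pp0 = 10
P2: v0 -> pp0 = 10
P3: v0 -> pp0 = 10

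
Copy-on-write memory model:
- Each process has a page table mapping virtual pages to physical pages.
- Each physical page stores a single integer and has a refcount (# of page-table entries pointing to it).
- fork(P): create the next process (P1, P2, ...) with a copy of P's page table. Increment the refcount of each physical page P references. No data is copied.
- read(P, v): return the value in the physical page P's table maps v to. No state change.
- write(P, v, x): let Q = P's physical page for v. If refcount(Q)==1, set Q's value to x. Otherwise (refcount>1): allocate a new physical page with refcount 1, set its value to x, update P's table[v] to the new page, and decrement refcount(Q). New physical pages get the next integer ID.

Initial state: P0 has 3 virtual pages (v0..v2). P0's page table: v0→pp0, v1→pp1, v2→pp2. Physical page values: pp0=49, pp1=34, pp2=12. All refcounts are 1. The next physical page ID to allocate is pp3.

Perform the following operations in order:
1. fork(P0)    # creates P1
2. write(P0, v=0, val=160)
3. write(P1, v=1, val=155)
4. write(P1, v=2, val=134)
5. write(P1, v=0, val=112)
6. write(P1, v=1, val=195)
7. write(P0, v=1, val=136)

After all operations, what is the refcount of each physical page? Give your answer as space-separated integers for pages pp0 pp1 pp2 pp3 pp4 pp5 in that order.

Op 1: fork(P0) -> P1. 3 ppages; refcounts: pp0:2 pp1:2 pp2:2
Op 2: write(P0, v0, 160). refcount(pp0)=2>1 -> COPY to pp3. 4 ppages; refcounts: pp0:1 pp1:2 pp2:2 pp3:1
Op 3: write(P1, v1, 155). refcount(pp1)=2>1 -> COPY to pp4. 5 ppages; refcounts: pp0:1 pp1:1 pp2:2 pp3:1 pp4:1
Op 4: write(P1, v2, 134). refcount(pp2)=2>1 -> COPY to pp5. 6 ppages; refcounts: pp0:1 pp1:1 pp2:1 pp3:1 pp4:1 pp5:1
Op 5: write(P1, v0, 112). refcount(pp0)=1 -> write in place. 6 ppages; refcounts: pp0:1 pp1:1 pp2:1 pp3:1 pp4:1 pp5:1
Op 6: write(P1, v1, 195). refcount(pp4)=1 -> write in place. 6 ppages; refcounts: pp0:1 pp1:1 pp2:1 pp3:1 pp4:1 pp5:1
Op 7: write(P0, v1, 136). refcount(pp1)=1 -> write in place. 6 ppages; refcounts: pp0:1 pp1:1 pp2:1 pp3:1 pp4:1 pp5:1

Answer: 1 1 1 1 1 1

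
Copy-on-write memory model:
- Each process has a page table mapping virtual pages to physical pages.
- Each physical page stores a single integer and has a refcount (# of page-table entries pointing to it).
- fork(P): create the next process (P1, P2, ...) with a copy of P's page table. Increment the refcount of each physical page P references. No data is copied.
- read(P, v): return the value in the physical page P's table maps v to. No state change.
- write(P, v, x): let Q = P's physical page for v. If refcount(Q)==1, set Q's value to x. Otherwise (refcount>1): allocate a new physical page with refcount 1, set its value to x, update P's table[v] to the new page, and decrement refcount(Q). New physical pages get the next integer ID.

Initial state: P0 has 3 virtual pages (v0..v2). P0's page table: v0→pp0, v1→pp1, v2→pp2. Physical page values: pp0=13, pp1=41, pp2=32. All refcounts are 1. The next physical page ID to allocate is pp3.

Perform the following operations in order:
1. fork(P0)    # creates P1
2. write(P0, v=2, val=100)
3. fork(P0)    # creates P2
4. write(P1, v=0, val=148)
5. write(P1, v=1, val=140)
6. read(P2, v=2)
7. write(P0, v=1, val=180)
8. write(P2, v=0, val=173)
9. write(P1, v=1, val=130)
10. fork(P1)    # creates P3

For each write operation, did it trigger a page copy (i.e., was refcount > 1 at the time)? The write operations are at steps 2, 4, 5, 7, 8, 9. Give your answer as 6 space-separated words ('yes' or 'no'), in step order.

Op 1: fork(P0) -> P1. 3 ppages; refcounts: pp0:2 pp1:2 pp2:2
Op 2: write(P0, v2, 100). refcount(pp2)=2>1 -> COPY to pp3. 4 ppages; refcounts: pp0:2 pp1:2 pp2:1 pp3:1
Op 3: fork(P0) -> P2. 4 ppages; refcounts: pp0:3 pp1:3 pp2:1 pp3:2
Op 4: write(P1, v0, 148). refcount(pp0)=3>1 -> COPY to pp4. 5 ppages; refcounts: pp0:2 pp1:3 pp2:1 pp3:2 pp4:1
Op 5: write(P1, v1, 140). refcount(pp1)=3>1 -> COPY to pp5. 6 ppages; refcounts: pp0:2 pp1:2 pp2:1 pp3:2 pp4:1 pp5:1
Op 6: read(P2, v2) -> 100. No state change.
Op 7: write(P0, v1, 180). refcount(pp1)=2>1 -> COPY to pp6. 7 ppages; refcounts: pp0:2 pp1:1 pp2:1 pp3:2 pp4:1 pp5:1 pp6:1
Op 8: write(P2, v0, 173). refcount(pp0)=2>1 -> COPY to pp7. 8 ppages; refcounts: pp0:1 pp1:1 pp2:1 pp3:2 pp4:1 pp5:1 pp6:1 pp7:1
Op 9: write(P1, v1, 130). refcount(pp5)=1 -> write in place. 8 ppages; refcounts: pp0:1 pp1:1 pp2:1 pp3:2 pp4:1 pp5:1 pp6:1 pp7:1
Op 10: fork(P1) -> P3. 8 ppages; refcounts: pp0:1 pp1:1 pp2:2 pp3:2 pp4:2 pp5:2 pp6:1 pp7:1

yes yes yes yes yes no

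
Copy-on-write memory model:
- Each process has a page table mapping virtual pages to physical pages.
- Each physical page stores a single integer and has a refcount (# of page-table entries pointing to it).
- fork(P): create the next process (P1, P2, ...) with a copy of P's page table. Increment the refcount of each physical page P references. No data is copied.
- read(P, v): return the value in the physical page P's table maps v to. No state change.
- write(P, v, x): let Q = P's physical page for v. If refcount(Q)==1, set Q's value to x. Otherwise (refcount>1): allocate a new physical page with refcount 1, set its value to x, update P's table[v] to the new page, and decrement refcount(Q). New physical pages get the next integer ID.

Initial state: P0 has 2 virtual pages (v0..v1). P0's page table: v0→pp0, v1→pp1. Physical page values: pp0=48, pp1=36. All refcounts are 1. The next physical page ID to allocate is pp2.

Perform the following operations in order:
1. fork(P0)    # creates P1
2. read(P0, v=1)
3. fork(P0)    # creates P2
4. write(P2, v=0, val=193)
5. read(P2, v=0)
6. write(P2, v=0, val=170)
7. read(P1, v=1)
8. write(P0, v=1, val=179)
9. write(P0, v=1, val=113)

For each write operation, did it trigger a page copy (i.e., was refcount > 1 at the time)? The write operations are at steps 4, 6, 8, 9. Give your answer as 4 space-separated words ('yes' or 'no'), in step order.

Op 1: fork(P0) -> P1. 2 ppages; refcounts: pp0:2 pp1:2
Op 2: read(P0, v1) -> 36. No state change.
Op 3: fork(P0) -> P2. 2 ppages; refcounts: pp0:3 pp1:3
Op 4: write(P2, v0, 193). refcount(pp0)=3>1 -> COPY to pp2. 3 ppages; refcounts: pp0:2 pp1:3 pp2:1
Op 5: read(P2, v0) -> 193. No state change.
Op 6: write(P2, v0, 170). refcount(pp2)=1 -> write in place. 3 ppages; refcounts: pp0:2 pp1:3 pp2:1
Op 7: read(P1, v1) -> 36. No state change.
Op 8: write(P0, v1, 179). refcount(pp1)=3>1 -> COPY to pp3. 4 ppages; refcounts: pp0:2 pp1:2 pp2:1 pp3:1
Op 9: write(P0, v1, 113). refcount(pp3)=1 -> write in place. 4 ppages; refcounts: pp0:2 pp1:2 pp2:1 pp3:1

yes no yes no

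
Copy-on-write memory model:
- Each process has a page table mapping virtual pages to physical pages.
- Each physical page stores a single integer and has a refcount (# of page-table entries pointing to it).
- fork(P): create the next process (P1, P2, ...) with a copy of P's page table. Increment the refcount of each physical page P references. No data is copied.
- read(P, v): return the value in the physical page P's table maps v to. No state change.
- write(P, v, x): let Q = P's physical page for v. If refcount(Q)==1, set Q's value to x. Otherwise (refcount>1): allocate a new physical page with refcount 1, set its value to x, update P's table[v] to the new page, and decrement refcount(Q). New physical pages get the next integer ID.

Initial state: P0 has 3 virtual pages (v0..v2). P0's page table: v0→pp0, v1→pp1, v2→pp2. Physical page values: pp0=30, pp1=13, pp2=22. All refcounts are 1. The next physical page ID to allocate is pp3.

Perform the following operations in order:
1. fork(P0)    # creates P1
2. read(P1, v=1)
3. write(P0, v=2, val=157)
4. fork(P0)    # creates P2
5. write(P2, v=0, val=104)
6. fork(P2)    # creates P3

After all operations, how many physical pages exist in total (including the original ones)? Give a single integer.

Op 1: fork(P0) -> P1. 3 ppages; refcounts: pp0:2 pp1:2 pp2:2
Op 2: read(P1, v1) -> 13. No state change.
Op 3: write(P0, v2, 157). refcount(pp2)=2>1 -> COPY to pp3. 4 ppages; refcounts: pp0:2 pp1:2 pp2:1 pp3:1
Op 4: fork(P0) -> P2. 4 ppages; refcounts: pp0:3 pp1:3 pp2:1 pp3:2
Op 5: write(P2, v0, 104). refcount(pp0)=3>1 -> COPY to pp4. 5 ppages; refcounts: pp0:2 pp1:3 pp2:1 pp3:2 pp4:1
Op 6: fork(P2) -> P3. 5 ppages; refcounts: pp0:2 pp1:4 pp2:1 pp3:3 pp4:2

Answer: 5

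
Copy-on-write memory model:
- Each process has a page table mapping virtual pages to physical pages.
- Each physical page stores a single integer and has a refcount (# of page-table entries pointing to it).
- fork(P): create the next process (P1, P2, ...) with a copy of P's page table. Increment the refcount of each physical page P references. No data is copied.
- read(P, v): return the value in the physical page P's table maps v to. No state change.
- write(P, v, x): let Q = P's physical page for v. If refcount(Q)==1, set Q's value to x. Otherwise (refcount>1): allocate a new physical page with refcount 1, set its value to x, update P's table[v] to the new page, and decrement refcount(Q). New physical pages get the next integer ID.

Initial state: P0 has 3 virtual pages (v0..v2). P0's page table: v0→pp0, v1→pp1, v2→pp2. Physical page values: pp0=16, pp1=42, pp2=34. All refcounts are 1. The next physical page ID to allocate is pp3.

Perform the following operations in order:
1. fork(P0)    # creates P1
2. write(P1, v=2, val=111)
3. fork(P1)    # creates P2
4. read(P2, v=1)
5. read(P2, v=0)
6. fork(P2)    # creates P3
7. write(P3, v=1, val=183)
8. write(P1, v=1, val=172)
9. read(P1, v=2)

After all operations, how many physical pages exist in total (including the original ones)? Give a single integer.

Answer: 6

Derivation:
Op 1: fork(P0) -> P1. 3 ppages; refcounts: pp0:2 pp1:2 pp2:2
Op 2: write(P1, v2, 111). refcount(pp2)=2>1 -> COPY to pp3. 4 ppages; refcounts: pp0:2 pp1:2 pp2:1 pp3:1
Op 3: fork(P1) -> P2. 4 ppages; refcounts: pp0:3 pp1:3 pp2:1 pp3:2
Op 4: read(P2, v1) -> 42. No state change.
Op 5: read(P2, v0) -> 16. No state change.
Op 6: fork(P2) -> P3. 4 ppages; refcounts: pp0:4 pp1:4 pp2:1 pp3:3
Op 7: write(P3, v1, 183). refcount(pp1)=4>1 -> COPY to pp4. 5 ppages; refcounts: pp0:4 pp1:3 pp2:1 pp3:3 pp4:1
Op 8: write(P1, v1, 172). refcount(pp1)=3>1 -> COPY to pp5. 6 ppages; refcounts: pp0:4 pp1:2 pp2:1 pp3:3 pp4:1 pp5:1
Op 9: read(P1, v2) -> 111. No state change.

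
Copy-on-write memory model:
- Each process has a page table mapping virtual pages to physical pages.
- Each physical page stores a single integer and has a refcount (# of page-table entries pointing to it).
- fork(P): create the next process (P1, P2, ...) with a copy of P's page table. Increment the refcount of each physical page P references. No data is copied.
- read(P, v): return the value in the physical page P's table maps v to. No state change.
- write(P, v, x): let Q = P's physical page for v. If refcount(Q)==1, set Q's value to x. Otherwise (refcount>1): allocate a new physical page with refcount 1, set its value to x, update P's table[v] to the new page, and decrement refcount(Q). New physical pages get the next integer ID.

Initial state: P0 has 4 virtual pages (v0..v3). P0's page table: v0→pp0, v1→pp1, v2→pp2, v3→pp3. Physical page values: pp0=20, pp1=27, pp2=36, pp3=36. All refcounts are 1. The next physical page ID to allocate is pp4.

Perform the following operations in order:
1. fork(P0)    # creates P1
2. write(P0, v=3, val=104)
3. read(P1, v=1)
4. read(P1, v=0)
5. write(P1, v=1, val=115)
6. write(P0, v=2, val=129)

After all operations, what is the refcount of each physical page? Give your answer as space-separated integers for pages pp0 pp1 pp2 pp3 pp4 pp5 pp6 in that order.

Answer: 2 1 1 1 1 1 1

Derivation:
Op 1: fork(P0) -> P1. 4 ppages; refcounts: pp0:2 pp1:2 pp2:2 pp3:2
Op 2: write(P0, v3, 104). refcount(pp3)=2>1 -> COPY to pp4. 5 ppages; refcounts: pp0:2 pp1:2 pp2:2 pp3:1 pp4:1
Op 3: read(P1, v1) -> 27. No state change.
Op 4: read(P1, v0) -> 20. No state change.
Op 5: write(P1, v1, 115). refcount(pp1)=2>1 -> COPY to pp5. 6 ppages; refcounts: pp0:2 pp1:1 pp2:2 pp3:1 pp4:1 pp5:1
Op 6: write(P0, v2, 129). refcount(pp2)=2>1 -> COPY to pp6. 7 ppages; refcounts: pp0:2 pp1:1 pp2:1 pp3:1 pp4:1 pp5:1 pp6:1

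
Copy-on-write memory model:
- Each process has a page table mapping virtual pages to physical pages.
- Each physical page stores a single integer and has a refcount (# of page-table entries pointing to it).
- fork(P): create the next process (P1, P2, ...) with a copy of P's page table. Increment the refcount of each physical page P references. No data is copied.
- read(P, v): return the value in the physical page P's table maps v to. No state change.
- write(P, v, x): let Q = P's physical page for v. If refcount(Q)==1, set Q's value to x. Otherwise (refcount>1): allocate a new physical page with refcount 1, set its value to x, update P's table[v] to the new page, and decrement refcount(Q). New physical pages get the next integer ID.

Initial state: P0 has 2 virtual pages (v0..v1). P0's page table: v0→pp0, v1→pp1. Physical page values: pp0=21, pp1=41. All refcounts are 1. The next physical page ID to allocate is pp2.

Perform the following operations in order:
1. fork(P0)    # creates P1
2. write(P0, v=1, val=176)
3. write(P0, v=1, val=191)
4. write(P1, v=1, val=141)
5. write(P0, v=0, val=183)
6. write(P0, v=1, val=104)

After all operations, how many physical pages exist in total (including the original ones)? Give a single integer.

Op 1: fork(P0) -> P1. 2 ppages; refcounts: pp0:2 pp1:2
Op 2: write(P0, v1, 176). refcount(pp1)=2>1 -> COPY to pp2. 3 ppages; refcounts: pp0:2 pp1:1 pp2:1
Op 3: write(P0, v1, 191). refcount(pp2)=1 -> write in place. 3 ppages; refcounts: pp0:2 pp1:1 pp2:1
Op 4: write(P1, v1, 141). refcount(pp1)=1 -> write in place. 3 ppages; refcounts: pp0:2 pp1:1 pp2:1
Op 5: write(P0, v0, 183). refcount(pp0)=2>1 -> COPY to pp3. 4 ppages; refcounts: pp0:1 pp1:1 pp2:1 pp3:1
Op 6: write(P0, v1, 104). refcount(pp2)=1 -> write in place. 4 ppages; refcounts: pp0:1 pp1:1 pp2:1 pp3:1

Answer: 4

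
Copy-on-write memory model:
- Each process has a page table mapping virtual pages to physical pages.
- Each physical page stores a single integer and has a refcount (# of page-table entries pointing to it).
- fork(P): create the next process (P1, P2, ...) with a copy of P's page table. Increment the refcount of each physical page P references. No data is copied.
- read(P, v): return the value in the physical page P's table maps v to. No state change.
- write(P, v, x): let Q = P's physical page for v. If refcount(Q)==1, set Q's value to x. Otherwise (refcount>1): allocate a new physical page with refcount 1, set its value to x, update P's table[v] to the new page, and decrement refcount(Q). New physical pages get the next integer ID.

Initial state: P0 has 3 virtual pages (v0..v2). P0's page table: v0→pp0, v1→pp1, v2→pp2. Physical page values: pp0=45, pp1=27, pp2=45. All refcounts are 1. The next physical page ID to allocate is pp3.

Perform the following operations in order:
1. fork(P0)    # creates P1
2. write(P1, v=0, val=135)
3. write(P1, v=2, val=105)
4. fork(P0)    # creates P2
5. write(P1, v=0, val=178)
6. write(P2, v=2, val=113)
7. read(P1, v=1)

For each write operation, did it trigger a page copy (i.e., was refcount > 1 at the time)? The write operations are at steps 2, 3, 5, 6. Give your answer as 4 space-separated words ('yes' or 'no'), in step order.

Op 1: fork(P0) -> P1. 3 ppages; refcounts: pp0:2 pp1:2 pp2:2
Op 2: write(P1, v0, 135). refcount(pp0)=2>1 -> COPY to pp3. 4 ppages; refcounts: pp0:1 pp1:2 pp2:2 pp3:1
Op 3: write(P1, v2, 105). refcount(pp2)=2>1 -> COPY to pp4. 5 ppages; refcounts: pp0:1 pp1:2 pp2:1 pp3:1 pp4:1
Op 4: fork(P0) -> P2. 5 ppages; refcounts: pp0:2 pp1:3 pp2:2 pp3:1 pp4:1
Op 5: write(P1, v0, 178). refcount(pp3)=1 -> write in place. 5 ppages; refcounts: pp0:2 pp1:3 pp2:2 pp3:1 pp4:1
Op 6: write(P2, v2, 113). refcount(pp2)=2>1 -> COPY to pp5. 6 ppages; refcounts: pp0:2 pp1:3 pp2:1 pp3:1 pp4:1 pp5:1
Op 7: read(P1, v1) -> 27. No state change.

yes yes no yes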